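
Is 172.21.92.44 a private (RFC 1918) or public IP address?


RFC 1918 private ranges:
  10.0.0.0/8 (10.0.0.0 - 10.255.255.255)
  172.16.0.0/12 (172.16.0.0 - 172.31.255.255)
  192.168.0.0/16 (192.168.0.0 - 192.168.255.255)
Private (in 172.16.0.0/12)


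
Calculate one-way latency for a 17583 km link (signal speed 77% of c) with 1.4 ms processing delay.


Speed = 0.77 * 3e5 km/s = 231000 km/s
Propagation delay = 17583 / 231000 = 0.0761 s = 76.1169 ms
Processing delay = 1.4 ms
Total one-way latency = 77.5169 ms


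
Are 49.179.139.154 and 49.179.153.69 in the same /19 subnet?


Mask: 255.255.224.0
49.179.139.154 AND mask = 49.179.128.0
49.179.153.69 AND mask = 49.179.128.0
Yes, same subnet (49.179.128.0)


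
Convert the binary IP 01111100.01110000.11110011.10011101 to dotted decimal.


01111100 = 124
01110000 = 112
11110011 = 243
10011101 = 157
IP: 124.112.243.157


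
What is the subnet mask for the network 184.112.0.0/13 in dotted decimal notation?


/13 means 13 network bits, 19 host bits
Binary: 11111111111110000000000000000000
Mask: 255.248.0.0


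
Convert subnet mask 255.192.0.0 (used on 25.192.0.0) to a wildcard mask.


Subnet mask: 255.192.0.0
Wildcard = 255.255.255.255 - subnet mask
255 - 255 = 0
255 - 192 = 63
255 - 0 = 255
255 - 0 = 255
Wildcard: 0.63.255.255


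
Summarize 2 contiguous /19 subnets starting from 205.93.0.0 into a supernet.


Original prefix: /19
Number of subnets: 2 = 2^1
New prefix = 19 - 1 = 18
Supernet: 205.93.0.0/18


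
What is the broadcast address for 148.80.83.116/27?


Network: 148.80.83.96/27
Host bits = 5
Set all host bits to 1:
Broadcast: 148.80.83.127


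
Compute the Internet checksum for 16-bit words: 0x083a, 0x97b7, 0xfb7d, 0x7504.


Sum all words (with carry folding):
+ 0x083a = 0x083a
+ 0x97b7 = 0x9ff1
+ 0xfb7d = 0x9b6f
+ 0x7504 = 0x1074
One's complement: ~0x1074
Checksum = 0xef8b


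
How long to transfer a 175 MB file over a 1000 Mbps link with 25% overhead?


Effective throughput = 1000 * (1 - 25/100) = 750 Mbps
File size in Mb = 175 * 8 = 1400 Mb
Time = 1400 / 750
Time = 1.8667 seconds


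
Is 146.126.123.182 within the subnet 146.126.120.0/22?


Subnet network: 146.126.120.0
Test IP AND mask: 146.126.120.0
Yes, 146.126.123.182 is in 146.126.120.0/22


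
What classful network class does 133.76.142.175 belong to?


First octet: 133
Binary: 10000101
10xxxxxx -> Class B (128-191)
Class B, default mask 255.255.0.0 (/16)


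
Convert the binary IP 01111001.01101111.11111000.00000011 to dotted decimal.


01111001 = 121
01101111 = 111
11111000 = 248
00000011 = 3
IP: 121.111.248.3


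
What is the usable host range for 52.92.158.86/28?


Network: 52.92.158.80
Broadcast: 52.92.158.95
First usable = network + 1
Last usable = broadcast - 1
Range: 52.92.158.81 to 52.92.158.94


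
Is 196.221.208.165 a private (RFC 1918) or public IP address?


RFC 1918 private ranges:
  10.0.0.0/8 (10.0.0.0 - 10.255.255.255)
  172.16.0.0/12 (172.16.0.0 - 172.31.255.255)
  192.168.0.0/16 (192.168.0.0 - 192.168.255.255)
Public (not in any RFC 1918 range)


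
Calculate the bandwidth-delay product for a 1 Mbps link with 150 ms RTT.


BDP = bandwidth * RTT
= 1 Mbps * 150 ms
= 1 * 1e6 * 150 / 1000 bits
= 150000 bits
= 18750 bytes
= 18.3105 KB
BDP = 150000 bits (18750 bytes)


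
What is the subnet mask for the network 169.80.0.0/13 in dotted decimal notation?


/13 means 13 network bits, 19 host bits
Binary: 11111111111110000000000000000000
Mask: 255.248.0.0


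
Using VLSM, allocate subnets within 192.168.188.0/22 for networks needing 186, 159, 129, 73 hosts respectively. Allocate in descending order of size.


186 hosts -> /24 (254 usable): 192.168.188.0/24
159 hosts -> /24 (254 usable): 192.168.189.0/24
129 hosts -> /24 (254 usable): 192.168.190.0/24
73 hosts -> /25 (126 usable): 192.168.191.0/25
Allocation: 192.168.188.0/24 (186 hosts, 254 usable); 192.168.189.0/24 (159 hosts, 254 usable); 192.168.190.0/24 (129 hosts, 254 usable); 192.168.191.0/25 (73 hosts, 126 usable)


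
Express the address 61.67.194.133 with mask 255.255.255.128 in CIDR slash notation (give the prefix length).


Binary: 11111111.11111111.11111111.10000000
Count leading 1s
Prefix: /25


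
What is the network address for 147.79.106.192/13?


IP:   10010011.01001111.01101010.11000000
Mask: 11111111.11111000.00000000.00000000
AND operation:
Net:  10010011.01001000.00000000.00000000
Network: 147.72.0.0/13


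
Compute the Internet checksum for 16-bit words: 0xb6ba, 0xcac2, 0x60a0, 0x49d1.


Sum all words (with carry folding):
+ 0xb6ba = 0xb6ba
+ 0xcac2 = 0x817d
+ 0x60a0 = 0xe21d
+ 0x49d1 = 0x2bef
One's complement: ~0x2bef
Checksum = 0xd410


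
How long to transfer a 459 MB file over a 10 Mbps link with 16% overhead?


Effective throughput = 10 * (1 - 16/100) = 8.4 Mbps
File size in Mb = 459 * 8 = 3672 Mb
Time = 3672 / 8.4
Time = 437.1429 seconds


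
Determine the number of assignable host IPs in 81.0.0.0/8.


Host bits = 32 - 8 = 24
Total addresses = 2^24 = 16777216
Usable = total - 2 (network and broadcast)
Usable hosts: 16777214


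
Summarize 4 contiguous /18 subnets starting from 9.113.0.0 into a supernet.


Original prefix: /18
Number of subnets: 4 = 2^2
New prefix = 18 - 2 = 16
Supernet: 9.113.0.0/16


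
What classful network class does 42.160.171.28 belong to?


First octet: 42
Binary: 00101010
0xxxxxxx -> Class A (1-126)
Class A, default mask 255.0.0.0 (/8)


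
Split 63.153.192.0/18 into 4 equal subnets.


New prefix = 18 + 2 = 20
Each subnet has 4096 addresses
  63.153.192.0/20
  63.153.208.0/20
  63.153.224.0/20
  63.153.240.0/20
Subnets: 63.153.192.0/20, 63.153.208.0/20, 63.153.224.0/20, 63.153.240.0/20


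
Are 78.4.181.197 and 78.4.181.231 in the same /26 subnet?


Mask: 255.255.255.192
78.4.181.197 AND mask = 78.4.181.192
78.4.181.231 AND mask = 78.4.181.192
Yes, same subnet (78.4.181.192)


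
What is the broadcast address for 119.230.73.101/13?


Network: 119.224.0.0/13
Host bits = 19
Set all host bits to 1:
Broadcast: 119.231.255.255


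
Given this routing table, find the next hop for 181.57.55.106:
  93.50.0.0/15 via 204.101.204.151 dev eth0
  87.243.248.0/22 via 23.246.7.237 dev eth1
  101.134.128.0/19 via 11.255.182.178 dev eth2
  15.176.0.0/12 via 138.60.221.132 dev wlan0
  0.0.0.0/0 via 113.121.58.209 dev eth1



Longest prefix match for 181.57.55.106:
  /15 93.50.0.0: no
  /22 87.243.248.0: no
  /19 101.134.128.0: no
  /12 15.176.0.0: no
  /0 0.0.0.0: MATCH
Selected: next-hop 113.121.58.209 via eth1 (matched /0)


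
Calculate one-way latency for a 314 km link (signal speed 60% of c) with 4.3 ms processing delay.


Speed = 0.6 * 3e5 km/s = 180000 km/s
Propagation delay = 314 / 180000 = 0.0017 s = 1.7444 ms
Processing delay = 4.3 ms
Total one-way latency = 6.0444 ms


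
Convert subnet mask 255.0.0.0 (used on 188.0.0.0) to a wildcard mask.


Subnet mask: 255.0.0.0
Wildcard = 255.255.255.255 - subnet mask
255 - 255 = 0
255 - 0 = 255
255 - 0 = 255
255 - 0 = 255
Wildcard: 0.255.255.255


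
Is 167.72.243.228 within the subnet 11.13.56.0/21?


Subnet network: 11.13.56.0
Test IP AND mask: 167.72.240.0
No, 167.72.243.228 is not in 11.13.56.0/21


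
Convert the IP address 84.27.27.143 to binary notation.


84 = 01010100
27 = 00011011
27 = 00011011
143 = 10001111
Binary: 01010100.00011011.00011011.10001111


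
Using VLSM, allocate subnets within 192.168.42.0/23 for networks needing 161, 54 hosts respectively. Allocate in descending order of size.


161 hosts -> /24 (254 usable): 192.168.42.0/24
54 hosts -> /26 (62 usable): 192.168.43.0/26
Allocation: 192.168.42.0/24 (161 hosts, 254 usable); 192.168.43.0/26 (54 hosts, 62 usable)


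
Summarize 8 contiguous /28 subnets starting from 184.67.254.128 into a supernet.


Original prefix: /28
Number of subnets: 8 = 2^3
New prefix = 28 - 3 = 25
Supernet: 184.67.254.128/25


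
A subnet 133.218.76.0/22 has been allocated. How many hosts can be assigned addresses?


Host bits = 32 - 22 = 10
Total addresses = 2^10 = 1024
Usable = total - 2 (network and broadcast)
Usable hosts: 1022


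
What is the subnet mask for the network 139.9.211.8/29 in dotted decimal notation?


/29 means 29 network bits, 3 host bits
Binary: 11111111111111111111111111111000
Mask: 255.255.255.248


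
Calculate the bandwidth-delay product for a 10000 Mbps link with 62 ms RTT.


BDP = bandwidth * RTT
= 10000 Mbps * 62 ms
= 10000 * 1e6 * 62 / 1000 bits
= 620000000 bits
= 77500000 bytes
= 75683.5938 KB
BDP = 620000000 bits (77500000 bytes)


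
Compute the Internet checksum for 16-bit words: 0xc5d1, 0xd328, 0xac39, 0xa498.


Sum all words (with carry folding):
+ 0xc5d1 = 0xc5d1
+ 0xd328 = 0x98fa
+ 0xac39 = 0x4534
+ 0xa498 = 0xe9cc
One's complement: ~0xe9cc
Checksum = 0x1633


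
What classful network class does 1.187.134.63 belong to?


First octet: 1
Binary: 00000001
0xxxxxxx -> Class A (1-126)
Class A, default mask 255.0.0.0 (/8)


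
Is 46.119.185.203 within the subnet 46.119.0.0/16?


Subnet network: 46.119.0.0
Test IP AND mask: 46.119.0.0
Yes, 46.119.185.203 is in 46.119.0.0/16


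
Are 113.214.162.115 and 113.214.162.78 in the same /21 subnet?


Mask: 255.255.248.0
113.214.162.115 AND mask = 113.214.160.0
113.214.162.78 AND mask = 113.214.160.0
Yes, same subnet (113.214.160.0)


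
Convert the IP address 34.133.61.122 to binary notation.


34 = 00100010
133 = 10000101
61 = 00111101
122 = 01111010
Binary: 00100010.10000101.00111101.01111010


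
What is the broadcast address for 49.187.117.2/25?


Network: 49.187.117.0/25
Host bits = 7
Set all host bits to 1:
Broadcast: 49.187.117.127


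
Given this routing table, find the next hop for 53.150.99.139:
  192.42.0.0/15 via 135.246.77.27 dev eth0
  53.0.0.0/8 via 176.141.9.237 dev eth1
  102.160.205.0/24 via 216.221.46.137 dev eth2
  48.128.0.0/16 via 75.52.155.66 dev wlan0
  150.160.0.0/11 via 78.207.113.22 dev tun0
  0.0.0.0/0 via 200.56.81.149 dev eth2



Longest prefix match for 53.150.99.139:
  /15 192.42.0.0: no
  /8 53.0.0.0: MATCH
  /24 102.160.205.0: no
  /16 48.128.0.0: no
  /11 150.160.0.0: no
  /0 0.0.0.0: MATCH
Selected: next-hop 176.141.9.237 via eth1 (matched /8)


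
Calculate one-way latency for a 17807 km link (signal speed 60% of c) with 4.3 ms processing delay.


Speed = 0.6 * 3e5 km/s = 180000 km/s
Propagation delay = 17807 / 180000 = 0.0989 s = 98.9278 ms
Processing delay = 4.3 ms
Total one-way latency = 103.2278 ms


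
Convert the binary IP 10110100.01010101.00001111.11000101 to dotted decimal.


10110100 = 180
01010101 = 85
00001111 = 15
11000101 = 197
IP: 180.85.15.197


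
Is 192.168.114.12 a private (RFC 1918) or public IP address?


RFC 1918 private ranges:
  10.0.0.0/8 (10.0.0.0 - 10.255.255.255)
  172.16.0.0/12 (172.16.0.0 - 172.31.255.255)
  192.168.0.0/16 (192.168.0.0 - 192.168.255.255)
Private (in 192.168.0.0/16)


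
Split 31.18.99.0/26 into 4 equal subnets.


New prefix = 26 + 2 = 28
Each subnet has 16 addresses
  31.18.99.0/28
  31.18.99.16/28
  31.18.99.32/28
  31.18.99.48/28
Subnets: 31.18.99.0/28, 31.18.99.16/28, 31.18.99.32/28, 31.18.99.48/28


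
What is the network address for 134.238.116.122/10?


IP:   10000110.11101110.01110100.01111010
Mask: 11111111.11000000.00000000.00000000
AND operation:
Net:  10000110.11000000.00000000.00000000
Network: 134.192.0.0/10


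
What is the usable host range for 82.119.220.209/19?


Network: 82.119.192.0
Broadcast: 82.119.223.255
First usable = network + 1
Last usable = broadcast - 1
Range: 82.119.192.1 to 82.119.223.254


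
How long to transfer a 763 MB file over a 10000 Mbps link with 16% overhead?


Effective throughput = 10000 * (1 - 16/100) = 8400 Mbps
File size in Mb = 763 * 8 = 6104 Mb
Time = 6104 / 8400
Time = 0.7267 seconds


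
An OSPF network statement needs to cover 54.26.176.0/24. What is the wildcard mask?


Subnet mask: 255.255.255.0
Wildcard = 255.255.255.255 - subnet mask
255 - 255 = 0
255 - 255 = 0
255 - 255 = 0
255 - 0 = 255
Wildcard: 0.0.0.255


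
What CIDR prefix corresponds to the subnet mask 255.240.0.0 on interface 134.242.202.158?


Binary: 11111111.11110000.00000000.00000000
Count leading 1s
Prefix: /12


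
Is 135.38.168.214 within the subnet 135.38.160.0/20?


Subnet network: 135.38.160.0
Test IP AND mask: 135.38.160.0
Yes, 135.38.168.214 is in 135.38.160.0/20


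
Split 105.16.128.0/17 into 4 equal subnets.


New prefix = 17 + 2 = 19
Each subnet has 8192 addresses
  105.16.128.0/19
  105.16.160.0/19
  105.16.192.0/19
  105.16.224.0/19
Subnets: 105.16.128.0/19, 105.16.160.0/19, 105.16.192.0/19, 105.16.224.0/19


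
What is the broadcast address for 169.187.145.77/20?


Network: 169.187.144.0/20
Host bits = 12
Set all host bits to 1:
Broadcast: 169.187.159.255


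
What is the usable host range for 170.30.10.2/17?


Network: 170.30.0.0
Broadcast: 170.30.127.255
First usable = network + 1
Last usable = broadcast - 1
Range: 170.30.0.1 to 170.30.127.254


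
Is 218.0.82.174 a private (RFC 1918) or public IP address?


RFC 1918 private ranges:
  10.0.0.0/8 (10.0.0.0 - 10.255.255.255)
  172.16.0.0/12 (172.16.0.0 - 172.31.255.255)
  192.168.0.0/16 (192.168.0.0 - 192.168.255.255)
Public (not in any RFC 1918 range)


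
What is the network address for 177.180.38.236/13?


IP:   10110001.10110100.00100110.11101100
Mask: 11111111.11111000.00000000.00000000
AND operation:
Net:  10110001.10110000.00000000.00000000
Network: 177.176.0.0/13


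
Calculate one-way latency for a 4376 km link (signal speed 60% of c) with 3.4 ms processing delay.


Speed = 0.6 * 3e5 km/s = 180000 km/s
Propagation delay = 4376 / 180000 = 0.0243 s = 24.3111 ms
Processing delay = 3.4 ms
Total one-way latency = 27.7111 ms


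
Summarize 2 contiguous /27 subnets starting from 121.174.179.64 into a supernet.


Original prefix: /27
Number of subnets: 2 = 2^1
New prefix = 27 - 1 = 26
Supernet: 121.174.179.64/26


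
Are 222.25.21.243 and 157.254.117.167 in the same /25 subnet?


Mask: 255.255.255.128
222.25.21.243 AND mask = 222.25.21.128
157.254.117.167 AND mask = 157.254.117.128
No, different subnets (222.25.21.128 vs 157.254.117.128)


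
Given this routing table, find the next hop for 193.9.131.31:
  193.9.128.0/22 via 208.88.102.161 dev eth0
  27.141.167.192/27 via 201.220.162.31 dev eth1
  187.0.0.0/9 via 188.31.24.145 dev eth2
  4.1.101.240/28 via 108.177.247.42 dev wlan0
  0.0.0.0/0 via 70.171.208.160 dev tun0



Longest prefix match for 193.9.131.31:
  /22 193.9.128.0: MATCH
  /27 27.141.167.192: no
  /9 187.0.0.0: no
  /28 4.1.101.240: no
  /0 0.0.0.0: MATCH
Selected: next-hop 208.88.102.161 via eth0 (matched /22)


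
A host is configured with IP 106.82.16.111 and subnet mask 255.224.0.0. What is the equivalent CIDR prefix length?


Binary: 11111111.11100000.00000000.00000000
Count leading 1s
Prefix: /11


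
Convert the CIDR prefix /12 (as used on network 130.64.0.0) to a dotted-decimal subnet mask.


/12 means 12 network bits, 20 host bits
Binary: 11111111111100000000000000000000
Mask: 255.240.0.0


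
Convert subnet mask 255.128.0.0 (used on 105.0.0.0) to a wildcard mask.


Subnet mask: 255.128.0.0
Wildcard = 255.255.255.255 - subnet mask
255 - 255 = 0
255 - 128 = 127
255 - 0 = 255
255 - 0 = 255
Wildcard: 0.127.255.255


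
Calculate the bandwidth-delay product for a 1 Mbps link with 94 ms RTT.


BDP = bandwidth * RTT
= 1 Mbps * 94 ms
= 1 * 1e6 * 94 / 1000 bits
= 94000 bits
= 11750 bytes
= 11.4746 KB
BDP = 94000 bits (11750 bytes)


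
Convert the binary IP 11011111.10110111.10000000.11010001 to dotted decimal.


11011111 = 223
10110111 = 183
10000000 = 128
11010001 = 209
IP: 223.183.128.209


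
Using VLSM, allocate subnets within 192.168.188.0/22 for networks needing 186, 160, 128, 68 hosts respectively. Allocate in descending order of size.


186 hosts -> /24 (254 usable): 192.168.188.0/24
160 hosts -> /24 (254 usable): 192.168.189.0/24
128 hosts -> /24 (254 usable): 192.168.190.0/24
68 hosts -> /25 (126 usable): 192.168.191.0/25
Allocation: 192.168.188.0/24 (186 hosts, 254 usable); 192.168.189.0/24 (160 hosts, 254 usable); 192.168.190.0/24 (128 hosts, 254 usable); 192.168.191.0/25 (68 hosts, 126 usable)


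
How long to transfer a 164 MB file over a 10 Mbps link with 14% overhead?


Effective throughput = 10 * (1 - 14/100) = 8.6 Mbps
File size in Mb = 164 * 8 = 1312 Mb
Time = 1312 / 8.6
Time = 152.5581 seconds


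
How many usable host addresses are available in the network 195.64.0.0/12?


Host bits = 32 - 12 = 20
Total addresses = 2^20 = 1048576
Usable = total - 2 (network and broadcast)
Usable hosts: 1048574


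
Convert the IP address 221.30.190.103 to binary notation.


221 = 11011101
30 = 00011110
190 = 10111110
103 = 01100111
Binary: 11011101.00011110.10111110.01100111


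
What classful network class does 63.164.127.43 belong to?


First octet: 63
Binary: 00111111
0xxxxxxx -> Class A (1-126)
Class A, default mask 255.0.0.0 (/8)


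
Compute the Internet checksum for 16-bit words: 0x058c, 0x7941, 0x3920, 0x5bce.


Sum all words (with carry folding):
+ 0x058c = 0x058c
+ 0x7941 = 0x7ecd
+ 0x3920 = 0xb7ed
+ 0x5bce = 0x13bc
One's complement: ~0x13bc
Checksum = 0xec43


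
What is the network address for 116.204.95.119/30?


IP:   01110100.11001100.01011111.01110111
Mask: 11111111.11111111.11111111.11111100
AND operation:
Net:  01110100.11001100.01011111.01110100
Network: 116.204.95.116/30


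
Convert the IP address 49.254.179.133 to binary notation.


49 = 00110001
254 = 11111110
179 = 10110011
133 = 10000101
Binary: 00110001.11111110.10110011.10000101


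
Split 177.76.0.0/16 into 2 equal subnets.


New prefix = 16 + 1 = 17
Each subnet has 32768 addresses
  177.76.0.0/17
  177.76.128.0/17
Subnets: 177.76.0.0/17, 177.76.128.0/17


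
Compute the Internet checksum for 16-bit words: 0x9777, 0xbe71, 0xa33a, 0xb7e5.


Sum all words (with carry folding):
+ 0x9777 = 0x9777
+ 0xbe71 = 0x55e9
+ 0xa33a = 0xf923
+ 0xb7e5 = 0xb109
One's complement: ~0xb109
Checksum = 0x4ef6


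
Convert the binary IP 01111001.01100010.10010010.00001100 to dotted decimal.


01111001 = 121
01100010 = 98
10010010 = 146
00001100 = 12
IP: 121.98.146.12


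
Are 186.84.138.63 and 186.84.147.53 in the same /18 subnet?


Mask: 255.255.192.0
186.84.138.63 AND mask = 186.84.128.0
186.84.147.53 AND mask = 186.84.128.0
Yes, same subnet (186.84.128.0)


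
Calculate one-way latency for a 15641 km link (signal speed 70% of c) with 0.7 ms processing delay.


Speed = 0.7 * 3e5 km/s = 210000 km/s
Propagation delay = 15641 / 210000 = 0.0745 s = 74.481 ms
Processing delay = 0.7 ms
Total one-way latency = 75.181 ms


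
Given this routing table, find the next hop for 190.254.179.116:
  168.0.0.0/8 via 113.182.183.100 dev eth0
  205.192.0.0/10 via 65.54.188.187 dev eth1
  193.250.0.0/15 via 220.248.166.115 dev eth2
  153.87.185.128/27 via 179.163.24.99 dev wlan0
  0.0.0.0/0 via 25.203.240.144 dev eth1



Longest prefix match for 190.254.179.116:
  /8 168.0.0.0: no
  /10 205.192.0.0: no
  /15 193.250.0.0: no
  /27 153.87.185.128: no
  /0 0.0.0.0: MATCH
Selected: next-hop 25.203.240.144 via eth1 (matched /0)


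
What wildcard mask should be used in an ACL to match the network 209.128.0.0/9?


Subnet mask: 255.128.0.0
Wildcard = 255.255.255.255 - subnet mask
255 - 255 = 0
255 - 128 = 127
255 - 0 = 255
255 - 0 = 255
Wildcard: 0.127.255.255


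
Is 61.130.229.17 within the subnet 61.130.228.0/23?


Subnet network: 61.130.228.0
Test IP AND mask: 61.130.228.0
Yes, 61.130.229.17 is in 61.130.228.0/23


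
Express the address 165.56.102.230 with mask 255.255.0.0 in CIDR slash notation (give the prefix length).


Binary: 11111111.11111111.00000000.00000000
Count leading 1s
Prefix: /16


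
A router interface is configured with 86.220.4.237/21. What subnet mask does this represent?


/21 means 21 network bits, 11 host bits
Binary: 11111111111111111111100000000000
Mask: 255.255.248.0


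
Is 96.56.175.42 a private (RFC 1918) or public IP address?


RFC 1918 private ranges:
  10.0.0.0/8 (10.0.0.0 - 10.255.255.255)
  172.16.0.0/12 (172.16.0.0 - 172.31.255.255)
  192.168.0.0/16 (192.168.0.0 - 192.168.255.255)
Public (not in any RFC 1918 range)


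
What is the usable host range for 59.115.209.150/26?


Network: 59.115.209.128
Broadcast: 59.115.209.191
First usable = network + 1
Last usable = broadcast - 1
Range: 59.115.209.129 to 59.115.209.190


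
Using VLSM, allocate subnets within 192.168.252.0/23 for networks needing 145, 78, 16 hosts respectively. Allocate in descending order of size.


145 hosts -> /24 (254 usable): 192.168.252.0/24
78 hosts -> /25 (126 usable): 192.168.253.0/25
16 hosts -> /27 (30 usable): 192.168.253.128/27
Allocation: 192.168.252.0/24 (145 hosts, 254 usable); 192.168.253.0/25 (78 hosts, 126 usable); 192.168.253.128/27 (16 hosts, 30 usable)


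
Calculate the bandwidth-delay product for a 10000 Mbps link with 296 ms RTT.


BDP = bandwidth * RTT
= 10000 Mbps * 296 ms
= 10000 * 1e6 * 296 / 1000 bits
= 2960000000 bits
= 370000000 bytes
= 361328.125 KB
BDP = 2960000000 bits (370000000 bytes)


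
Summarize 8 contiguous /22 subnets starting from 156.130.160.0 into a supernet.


Original prefix: /22
Number of subnets: 8 = 2^3
New prefix = 22 - 3 = 19
Supernet: 156.130.160.0/19


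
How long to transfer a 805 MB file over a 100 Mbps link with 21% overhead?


Effective throughput = 100 * (1 - 21/100) = 79 Mbps
File size in Mb = 805 * 8 = 6440 Mb
Time = 6440 / 79
Time = 81.519 seconds


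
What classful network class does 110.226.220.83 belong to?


First octet: 110
Binary: 01101110
0xxxxxxx -> Class A (1-126)
Class A, default mask 255.0.0.0 (/8)


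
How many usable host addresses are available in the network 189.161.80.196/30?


Host bits = 32 - 30 = 2
Total addresses = 2^2 = 4
Usable = total - 2 (network and broadcast)
Usable hosts: 2


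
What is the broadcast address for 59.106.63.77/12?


Network: 59.96.0.0/12
Host bits = 20
Set all host bits to 1:
Broadcast: 59.111.255.255


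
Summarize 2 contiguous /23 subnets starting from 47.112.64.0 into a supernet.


Original prefix: /23
Number of subnets: 2 = 2^1
New prefix = 23 - 1 = 22
Supernet: 47.112.64.0/22


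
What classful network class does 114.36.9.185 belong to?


First octet: 114
Binary: 01110010
0xxxxxxx -> Class A (1-126)
Class A, default mask 255.0.0.0 (/8)


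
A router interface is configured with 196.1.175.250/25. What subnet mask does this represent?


/25 means 25 network bits, 7 host bits
Binary: 11111111111111111111111110000000
Mask: 255.255.255.128


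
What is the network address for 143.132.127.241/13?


IP:   10001111.10000100.01111111.11110001
Mask: 11111111.11111000.00000000.00000000
AND operation:
Net:  10001111.10000000.00000000.00000000
Network: 143.128.0.0/13


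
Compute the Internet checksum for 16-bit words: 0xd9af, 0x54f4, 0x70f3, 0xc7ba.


Sum all words (with carry folding):
+ 0xd9af = 0xd9af
+ 0x54f4 = 0x2ea4
+ 0x70f3 = 0x9f97
+ 0xc7ba = 0x6752
One's complement: ~0x6752
Checksum = 0x98ad


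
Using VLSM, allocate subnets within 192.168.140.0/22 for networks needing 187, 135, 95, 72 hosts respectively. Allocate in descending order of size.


187 hosts -> /24 (254 usable): 192.168.140.0/24
135 hosts -> /24 (254 usable): 192.168.141.0/24
95 hosts -> /25 (126 usable): 192.168.142.0/25
72 hosts -> /25 (126 usable): 192.168.142.128/25
Allocation: 192.168.140.0/24 (187 hosts, 254 usable); 192.168.141.0/24 (135 hosts, 254 usable); 192.168.142.0/25 (95 hosts, 126 usable); 192.168.142.128/25 (72 hosts, 126 usable)


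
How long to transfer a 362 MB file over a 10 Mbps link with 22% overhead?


Effective throughput = 10 * (1 - 22/100) = 7.8 Mbps
File size in Mb = 362 * 8 = 2896 Mb
Time = 2896 / 7.8
Time = 371.2821 seconds


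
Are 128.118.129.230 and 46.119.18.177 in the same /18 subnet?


Mask: 255.255.192.0
128.118.129.230 AND mask = 128.118.128.0
46.119.18.177 AND mask = 46.119.0.0
No, different subnets (128.118.128.0 vs 46.119.0.0)


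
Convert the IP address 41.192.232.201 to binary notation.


41 = 00101001
192 = 11000000
232 = 11101000
201 = 11001001
Binary: 00101001.11000000.11101000.11001001


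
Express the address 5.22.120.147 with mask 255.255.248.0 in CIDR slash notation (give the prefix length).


Binary: 11111111.11111111.11111000.00000000
Count leading 1s
Prefix: /21


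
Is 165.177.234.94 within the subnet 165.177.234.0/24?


Subnet network: 165.177.234.0
Test IP AND mask: 165.177.234.0
Yes, 165.177.234.94 is in 165.177.234.0/24


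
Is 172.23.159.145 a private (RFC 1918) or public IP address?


RFC 1918 private ranges:
  10.0.0.0/8 (10.0.0.0 - 10.255.255.255)
  172.16.0.0/12 (172.16.0.0 - 172.31.255.255)
  192.168.0.0/16 (192.168.0.0 - 192.168.255.255)
Private (in 172.16.0.0/12)


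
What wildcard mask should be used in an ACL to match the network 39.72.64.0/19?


Subnet mask: 255.255.224.0
Wildcard = 255.255.255.255 - subnet mask
255 - 255 = 0
255 - 255 = 0
255 - 224 = 31
255 - 0 = 255
Wildcard: 0.0.31.255


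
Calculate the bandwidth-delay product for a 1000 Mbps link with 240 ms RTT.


BDP = bandwidth * RTT
= 1000 Mbps * 240 ms
= 1000 * 1e6 * 240 / 1000 bits
= 240000000 bits
= 30000000 bytes
= 29296.875 KB
BDP = 240000000 bits (30000000 bytes)


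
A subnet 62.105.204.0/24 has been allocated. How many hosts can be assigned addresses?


Host bits = 32 - 24 = 8
Total addresses = 2^8 = 256
Usable = total - 2 (network and broadcast)
Usable hosts: 254


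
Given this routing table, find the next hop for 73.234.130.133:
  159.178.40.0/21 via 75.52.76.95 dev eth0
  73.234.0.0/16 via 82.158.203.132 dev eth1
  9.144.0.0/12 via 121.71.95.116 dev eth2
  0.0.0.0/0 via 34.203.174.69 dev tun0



Longest prefix match for 73.234.130.133:
  /21 159.178.40.0: no
  /16 73.234.0.0: MATCH
  /12 9.144.0.0: no
  /0 0.0.0.0: MATCH
Selected: next-hop 82.158.203.132 via eth1 (matched /16)


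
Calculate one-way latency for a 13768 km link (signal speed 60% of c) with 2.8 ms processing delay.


Speed = 0.6 * 3e5 km/s = 180000 km/s
Propagation delay = 13768 / 180000 = 0.0765 s = 76.4889 ms
Processing delay = 2.8 ms
Total one-way latency = 79.2889 ms


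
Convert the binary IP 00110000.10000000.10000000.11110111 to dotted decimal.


00110000 = 48
10000000 = 128
10000000 = 128
11110111 = 247
IP: 48.128.128.247


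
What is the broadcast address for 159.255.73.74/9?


Network: 159.128.0.0/9
Host bits = 23
Set all host bits to 1:
Broadcast: 159.255.255.255


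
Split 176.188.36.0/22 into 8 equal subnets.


New prefix = 22 + 3 = 25
Each subnet has 128 addresses
  176.188.36.0/25
  176.188.36.128/25
  176.188.37.0/25
  176.188.37.128/25
  176.188.38.0/25
  176.188.38.128/25
  176.188.39.0/25
  176.188.39.128/25
Subnets: 176.188.36.0/25, 176.188.36.128/25, 176.188.37.0/25, 176.188.37.128/25, 176.188.38.0/25, 176.188.38.128/25, 176.188.39.0/25, 176.188.39.128/25


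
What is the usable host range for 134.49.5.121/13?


Network: 134.48.0.0
Broadcast: 134.55.255.255
First usable = network + 1
Last usable = broadcast - 1
Range: 134.48.0.1 to 134.55.255.254


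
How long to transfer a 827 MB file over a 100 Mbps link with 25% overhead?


Effective throughput = 100 * (1 - 25/100) = 75 Mbps
File size in Mb = 827 * 8 = 6616 Mb
Time = 6616 / 75
Time = 88.2133 seconds


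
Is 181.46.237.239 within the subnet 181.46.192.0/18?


Subnet network: 181.46.192.0
Test IP AND mask: 181.46.192.0
Yes, 181.46.237.239 is in 181.46.192.0/18


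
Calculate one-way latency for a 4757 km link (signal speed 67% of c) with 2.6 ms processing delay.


Speed = 0.67 * 3e5 km/s = 201000 km/s
Propagation delay = 4757 / 201000 = 0.0237 s = 23.6667 ms
Processing delay = 2.6 ms
Total one-way latency = 26.2667 ms


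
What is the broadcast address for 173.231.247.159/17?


Network: 173.231.128.0/17
Host bits = 15
Set all host bits to 1:
Broadcast: 173.231.255.255


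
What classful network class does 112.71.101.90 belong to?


First octet: 112
Binary: 01110000
0xxxxxxx -> Class A (1-126)
Class A, default mask 255.0.0.0 (/8)


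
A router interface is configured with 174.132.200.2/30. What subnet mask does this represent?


/30 means 30 network bits, 2 host bits
Binary: 11111111111111111111111111111100
Mask: 255.255.255.252


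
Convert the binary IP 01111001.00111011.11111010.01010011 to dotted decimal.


01111001 = 121
00111011 = 59
11111010 = 250
01010011 = 83
IP: 121.59.250.83


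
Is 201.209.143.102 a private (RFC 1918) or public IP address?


RFC 1918 private ranges:
  10.0.0.0/8 (10.0.0.0 - 10.255.255.255)
  172.16.0.0/12 (172.16.0.0 - 172.31.255.255)
  192.168.0.0/16 (192.168.0.0 - 192.168.255.255)
Public (not in any RFC 1918 range)


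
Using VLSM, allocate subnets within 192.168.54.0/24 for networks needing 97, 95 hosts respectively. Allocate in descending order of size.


97 hosts -> /25 (126 usable): 192.168.54.0/25
95 hosts -> /25 (126 usable): 192.168.54.128/25
Allocation: 192.168.54.0/25 (97 hosts, 126 usable); 192.168.54.128/25 (95 hosts, 126 usable)


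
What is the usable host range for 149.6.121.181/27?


Network: 149.6.121.160
Broadcast: 149.6.121.191
First usable = network + 1
Last usable = broadcast - 1
Range: 149.6.121.161 to 149.6.121.190


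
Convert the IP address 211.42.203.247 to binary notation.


211 = 11010011
42 = 00101010
203 = 11001011
247 = 11110111
Binary: 11010011.00101010.11001011.11110111


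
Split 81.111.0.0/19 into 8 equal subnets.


New prefix = 19 + 3 = 22
Each subnet has 1024 addresses
  81.111.0.0/22
  81.111.4.0/22
  81.111.8.0/22
  81.111.12.0/22
  81.111.16.0/22
  81.111.20.0/22
  81.111.24.0/22
  81.111.28.0/22
Subnets: 81.111.0.0/22, 81.111.4.0/22, 81.111.8.0/22, 81.111.12.0/22, 81.111.16.0/22, 81.111.20.0/22, 81.111.24.0/22, 81.111.28.0/22


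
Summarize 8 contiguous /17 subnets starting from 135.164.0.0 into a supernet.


Original prefix: /17
Number of subnets: 8 = 2^3
New prefix = 17 - 3 = 14
Supernet: 135.164.0.0/14


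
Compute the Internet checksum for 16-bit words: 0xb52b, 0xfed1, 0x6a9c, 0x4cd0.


Sum all words (with carry folding):
+ 0xb52b = 0xb52b
+ 0xfed1 = 0xb3fd
+ 0x6a9c = 0x1e9a
+ 0x4cd0 = 0x6b6a
One's complement: ~0x6b6a
Checksum = 0x9495


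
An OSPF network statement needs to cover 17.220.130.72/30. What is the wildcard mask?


Subnet mask: 255.255.255.252
Wildcard = 255.255.255.255 - subnet mask
255 - 255 = 0
255 - 255 = 0
255 - 255 = 0
255 - 252 = 3
Wildcard: 0.0.0.3


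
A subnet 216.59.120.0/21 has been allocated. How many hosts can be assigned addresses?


Host bits = 32 - 21 = 11
Total addresses = 2^11 = 2048
Usable = total - 2 (network and broadcast)
Usable hosts: 2046


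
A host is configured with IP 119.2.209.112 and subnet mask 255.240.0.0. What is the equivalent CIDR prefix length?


Binary: 11111111.11110000.00000000.00000000
Count leading 1s
Prefix: /12


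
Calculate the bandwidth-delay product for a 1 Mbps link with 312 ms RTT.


BDP = bandwidth * RTT
= 1 Mbps * 312 ms
= 1 * 1e6 * 312 / 1000 bits
= 312000 bits
= 39000 bytes
= 38.0859 KB
BDP = 312000 bits (39000 bytes)


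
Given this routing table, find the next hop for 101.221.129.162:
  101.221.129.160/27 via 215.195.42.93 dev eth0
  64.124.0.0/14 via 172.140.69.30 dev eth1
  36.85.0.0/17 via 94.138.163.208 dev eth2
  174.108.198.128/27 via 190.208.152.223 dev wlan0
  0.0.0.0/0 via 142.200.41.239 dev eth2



Longest prefix match for 101.221.129.162:
  /27 101.221.129.160: MATCH
  /14 64.124.0.0: no
  /17 36.85.0.0: no
  /27 174.108.198.128: no
  /0 0.0.0.0: MATCH
Selected: next-hop 215.195.42.93 via eth0 (matched /27)


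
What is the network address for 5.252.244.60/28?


IP:   00000101.11111100.11110100.00111100
Mask: 11111111.11111111.11111111.11110000
AND operation:
Net:  00000101.11111100.11110100.00110000
Network: 5.252.244.48/28


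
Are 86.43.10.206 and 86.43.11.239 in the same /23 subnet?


Mask: 255.255.254.0
86.43.10.206 AND mask = 86.43.10.0
86.43.11.239 AND mask = 86.43.10.0
Yes, same subnet (86.43.10.0)


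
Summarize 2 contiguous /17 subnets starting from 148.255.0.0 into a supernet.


Original prefix: /17
Number of subnets: 2 = 2^1
New prefix = 17 - 1 = 16
Supernet: 148.255.0.0/16


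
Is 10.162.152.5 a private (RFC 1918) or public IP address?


RFC 1918 private ranges:
  10.0.0.0/8 (10.0.0.0 - 10.255.255.255)
  172.16.0.0/12 (172.16.0.0 - 172.31.255.255)
  192.168.0.0/16 (192.168.0.0 - 192.168.255.255)
Private (in 10.0.0.0/8)


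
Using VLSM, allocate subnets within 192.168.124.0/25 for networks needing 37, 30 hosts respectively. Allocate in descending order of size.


37 hosts -> /26 (62 usable): 192.168.124.0/26
30 hosts -> /27 (30 usable): 192.168.124.64/27
Allocation: 192.168.124.0/26 (37 hosts, 62 usable); 192.168.124.64/27 (30 hosts, 30 usable)


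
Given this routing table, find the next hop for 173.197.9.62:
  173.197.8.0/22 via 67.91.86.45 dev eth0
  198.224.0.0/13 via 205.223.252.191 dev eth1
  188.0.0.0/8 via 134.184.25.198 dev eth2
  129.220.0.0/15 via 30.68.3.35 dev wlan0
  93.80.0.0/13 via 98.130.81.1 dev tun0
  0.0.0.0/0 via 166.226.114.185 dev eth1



Longest prefix match for 173.197.9.62:
  /22 173.197.8.0: MATCH
  /13 198.224.0.0: no
  /8 188.0.0.0: no
  /15 129.220.0.0: no
  /13 93.80.0.0: no
  /0 0.0.0.0: MATCH
Selected: next-hop 67.91.86.45 via eth0 (matched /22)


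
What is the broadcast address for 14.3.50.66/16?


Network: 14.3.0.0/16
Host bits = 16
Set all host bits to 1:
Broadcast: 14.3.255.255


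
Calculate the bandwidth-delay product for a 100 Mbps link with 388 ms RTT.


BDP = bandwidth * RTT
= 100 Mbps * 388 ms
= 100 * 1e6 * 388 / 1000 bits
= 38800000 bits
= 4850000 bytes
= 4736.3281 KB
BDP = 38800000 bits (4850000 bytes)


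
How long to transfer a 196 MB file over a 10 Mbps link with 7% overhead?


Effective throughput = 10 * (1 - 7/100) = 9.3 Mbps
File size in Mb = 196 * 8 = 1568 Mb
Time = 1568 / 9.3
Time = 168.6022 seconds


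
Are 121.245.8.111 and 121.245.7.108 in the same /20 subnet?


Mask: 255.255.240.0
121.245.8.111 AND mask = 121.245.0.0
121.245.7.108 AND mask = 121.245.0.0
Yes, same subnet (121.245.0.0)


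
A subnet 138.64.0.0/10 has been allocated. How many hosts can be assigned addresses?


Host bits = 32 - 10 = 22
Total addresses = 2^22 = 4194304
Usable = total - 2 (network and broadcast)
Usable hosts: 4194302


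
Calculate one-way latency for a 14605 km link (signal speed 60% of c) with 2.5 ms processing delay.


Speed = 0.6 * 3e5 km/s = 180000 km/s
Propagation delay = 14605 / 180000 = 0.0811 s = 81.1389 ms
Processing delay = 2.5 ms
Total one-way latency = 83.6389 ms


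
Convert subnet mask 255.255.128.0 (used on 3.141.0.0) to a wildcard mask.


Subnet mask: 255.255.128.0
Wildcard = 255.255.255.255 - subnet mask
255 - 255 = 0
255 - 255 = 0
255 - 128 = 127
255 - 0 = 255
Wildcard: 0.0.127.255


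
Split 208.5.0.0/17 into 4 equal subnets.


New prefix = 17 + 2 = 19
Each subnet has 8192 addresses
  208.5.0.0/19
  208.5.32.0/19
  208.5.64.0/19
  208.5.96.0/19
Subnets: 208.5.0.0/19, 208.5.32.0/19, 208.5.64.0/19, 208.5.96.0/19


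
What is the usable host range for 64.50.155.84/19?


Network: 64.50.128.0
Broadcast: 64.50.159.255
First usable = network + 1
Last usable = broadcast - 1
Range: 64.50.128.1 to 64.50.159.254


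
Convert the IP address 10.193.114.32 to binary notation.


10 = 00001010
193 = 11000001
114 = 01110010
32 = 00100000
Binary: 00001010.11000001.01110010.00100000


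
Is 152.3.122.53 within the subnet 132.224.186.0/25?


Subnet network: 132.224.186.0
Test IP AND mask: 152.3.122.0
No, 152.3.122.53 is not in 132.224.186.0/25


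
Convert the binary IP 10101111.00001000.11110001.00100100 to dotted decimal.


10101111 = 175
00001000 = 8
11110001 = 241
00100100 = 36
IP: 175.8.241.36


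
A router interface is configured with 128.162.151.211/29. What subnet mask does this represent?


/29 means 29 network bits, 3 host bits
Binary: 11111111111111111111111111111000
Mask: 255.255.255.248


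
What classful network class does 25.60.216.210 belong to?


First octet: 25
Binary: 00011001
0xxxxxxx -> Class A (1-126)
Class A, default mask 255.0.0.0 (/8)


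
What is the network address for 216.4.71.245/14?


IP:   11011000.00000100.01000111.11110101
Mask: 11111111.11111100.00000000.00000000
AND operation:
Net:  11011000.00000100.00000000.00000000
Network: 216.4.0.0/14


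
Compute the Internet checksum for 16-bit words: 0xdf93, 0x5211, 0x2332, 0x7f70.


Sum all words (with carry folding):
+ 0xdf93 = 0xdf93
+ 0x5211 = 0x31a5
+ 0x2332 = 0x54d7
+ 0x7f70 = 0xd447
One's complement: ~0xd447
Checksum = 0x2bb8


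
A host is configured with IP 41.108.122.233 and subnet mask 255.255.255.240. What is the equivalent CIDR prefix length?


Binary: 11111111.11111111.11111111.11110000
Count leading 1s
Prefix: /28


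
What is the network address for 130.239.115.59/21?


IP:   10000010.11101111.01110011.00111011
Mask: 11111111.11111111.11111000.00000000
AND operation:
Net:  10000010.11101111.01110000.00000000
Network: 130.239.112.0/21


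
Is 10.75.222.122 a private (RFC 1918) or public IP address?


RFC 1918 private ranges:
  10.0.0.0/8 (10.0.0.0 - 10.255.255.255)
  172.16.0.0/12 (172.16.0.0 - 172.31.255.255)
  192.168.0.0/16 (192.168.0.0 - 192.168.255.255)
Private (in 10.0.0.0/8)


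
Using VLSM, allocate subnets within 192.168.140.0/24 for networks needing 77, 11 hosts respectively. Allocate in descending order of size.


77 hosts -> /25 (126 usable): 192.168.140.0/25
11 hosts -> /28 (14 usable): 192.168.140.128/28
Allocation: 192.168.140.0/25 (77 hosts, 126 usable); 192.168.140.128/28 (11 hosts, 14 usable)


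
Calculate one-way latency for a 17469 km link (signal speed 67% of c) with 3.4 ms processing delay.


Speed = 0.67 * 3e5 km/s = 201000 km/s
Propagation delay = 17469 / 201000 = 0.0869 s = 86.9104 ms
Processing delay = 3.4 ms
Total one-way latency = 90.3104 ms


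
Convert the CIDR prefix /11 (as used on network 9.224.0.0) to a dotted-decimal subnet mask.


/11 means 11 network bits, 21 host bits
Binary: 11111111111000000000000000000000
Mask: 255.224.0.0


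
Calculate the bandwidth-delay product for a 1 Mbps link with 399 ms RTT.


BDP = bandwidth * RTT
= 1 Mbps * 399 ms
= 1 * 1e6 * 399 / 1000 bits
= 399000 bits
= 49875 bytes
= 48.7061 KB
BDP = 399000 bits (49875 bytes)


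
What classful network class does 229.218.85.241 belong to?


First octet: 229
Binary: 11100101
1110xxxx -> Class D (224-239)
Class D (multicast), default mask N/A


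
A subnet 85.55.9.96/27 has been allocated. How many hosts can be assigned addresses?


Host bits = 32 - 27 = 5
Total addresses = 2^5 = 32
Usable = total - 2 (network and broadcast)
Usable hosts: 30


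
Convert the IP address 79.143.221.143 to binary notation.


79 = 01001111
143 = 10001111
221 = 11011101
143 = 10001111
Binary: 01001111.10001111.11011101.10001111


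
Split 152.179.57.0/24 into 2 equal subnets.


New prefix = 24 + 1 = 25
Each subnet has 128 addresses
  152.179.57.0/25
  152.179.57.128/25
Subnets: 152.179.57.0/25, 152.179.57.128/25


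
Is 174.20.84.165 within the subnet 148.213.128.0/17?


Subnet network: 148.213.128.0
Test IP AND mask: 174.20.0.0
No, 174.20.84.165 is not in 148.213.128.0/17


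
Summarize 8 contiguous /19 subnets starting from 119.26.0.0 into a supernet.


Original prefix: /19
Number of subnets: 8 = 2^3
New prefix = 19 - 3 = 16
Supernet: 119.26.0.0/16
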